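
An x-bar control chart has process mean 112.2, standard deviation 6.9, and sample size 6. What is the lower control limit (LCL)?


LCL = 112.2 - 3 * 6.9 / sqrt(6)

103.75


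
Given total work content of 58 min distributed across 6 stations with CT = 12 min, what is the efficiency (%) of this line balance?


Formula: Efficiency = Sum of Task Times / (N_stations * CT) * 100
Total station capacity = 6 stations * 12 min = 72 min
Efficiency = 58 / 72 * 100 = 80.6%

80.6%


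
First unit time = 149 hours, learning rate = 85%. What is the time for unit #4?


Formula: T_n = T_1 * (learning_rate)^(log2(n)) where learning_rate = rate/100
Doublings = log2(4) = 2
T_n = 149 * 0.85^2
T_n = 149 * 0.7225 = 107.7 hours

107.7 hours


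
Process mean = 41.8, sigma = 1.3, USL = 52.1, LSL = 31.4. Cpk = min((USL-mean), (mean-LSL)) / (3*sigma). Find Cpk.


Cpu = (52.1 - 41.8) / (3 * 1.3) = 2.64
Cpl = (41.8 - 31.4) / (3 * 1.3) = 2.67
Cpk = min(2.64, 2.67) = 2.64

2.64


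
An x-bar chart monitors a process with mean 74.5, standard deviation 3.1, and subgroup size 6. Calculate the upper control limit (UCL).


UCL = 74.5 + 3 * 3.1 / sqrt(6)

78.3


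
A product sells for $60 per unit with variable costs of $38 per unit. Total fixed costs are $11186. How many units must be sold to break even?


Formula: BEQ = Fixed Costs / (Price - Variable Cost)
Contribution margin = $60 - $38 = $22/unit
BEQ = ceil($11186 / $22/unit) = ceil(508.45) = 509 units

509 units


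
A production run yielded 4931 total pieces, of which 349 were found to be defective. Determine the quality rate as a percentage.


Formula: Quality Rate = Good Pieces / Total Pieces * 100
Good pieces = 4931 - 349 = 4582
QR = 4582 / 4931 * 100 = 92.9%

92.9%


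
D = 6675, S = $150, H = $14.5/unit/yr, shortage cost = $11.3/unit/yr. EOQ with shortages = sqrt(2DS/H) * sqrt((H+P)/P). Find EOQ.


Formula: EOQ* = sqrt(2DS/H) * sqrt((H+P)/P)
Base EOQ = sqrt(2*6675*150/14.5) = 371.62 units
Correction = sqrt((14.5+11.3)/11.3) = 1.51102
EOQ* = 371.62 * 1.51102 = 561.5 units

561.5 units


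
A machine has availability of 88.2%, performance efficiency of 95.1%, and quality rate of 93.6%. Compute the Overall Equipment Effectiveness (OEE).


Formula: OEE = Availability * Performance * Quality / 10000
A * P = 88.2% * 95.1% / 100 = 83.88%
OEE = 83.88% * 93.6% / 100 = 78.5%

78.5%


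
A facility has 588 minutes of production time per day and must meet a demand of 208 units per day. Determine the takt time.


Formula: Takt Time = Available Production Time / Customer Demand
Takt = 588 min/day / 208 units/day
Takt = 2.83 min/unit

2.83 min/unit


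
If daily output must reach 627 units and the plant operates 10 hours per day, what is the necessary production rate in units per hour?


Formula: Production Rate = Daily Demand / Available Hours
Rate = 627 units/day / 10 hours/day
Rate = 62.7 units/hour

62.7 units/hour


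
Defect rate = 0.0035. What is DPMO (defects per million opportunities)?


DPMO = defect_rate * 1000000 = 0.0035 * 1000000

3500


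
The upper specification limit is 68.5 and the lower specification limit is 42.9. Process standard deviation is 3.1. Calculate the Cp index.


Cp = (68.5 - 42.9) / (6 * 3.1)

1.38


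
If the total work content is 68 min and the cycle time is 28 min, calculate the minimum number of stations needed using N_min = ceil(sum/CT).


Formula: N_min = ceil(Sum of Task Times / Cycle Time)
N_min = ceil(68 min / 28 min) = ceil(2.4286)
N_min = 3 stations

3


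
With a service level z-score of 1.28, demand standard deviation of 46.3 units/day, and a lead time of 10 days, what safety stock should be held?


Formula: SS = z * sigma_d * sqrt(LT)
sqrt(LT) = sqrt(10) = 3.1623
SS = 1.28 * 46.3 * 3.1623
SS = 187.4 units

187.4 units


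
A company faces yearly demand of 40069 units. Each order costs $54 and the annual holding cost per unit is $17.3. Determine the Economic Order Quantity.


Formula: EOQ = sqrt(2 * D * S / H)
Numerator: 2 * 40069 * 54 = 4327452
2DS/H = 4327452 / 17.3 = 250141.7
EOQ = sqrt(250141.7) = 500.1 units

500.1 units


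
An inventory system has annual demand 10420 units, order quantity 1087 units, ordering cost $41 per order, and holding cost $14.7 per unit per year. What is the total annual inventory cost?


TC = 10420/1087 * 41 + 1087/2 * 14.7

$8382.48


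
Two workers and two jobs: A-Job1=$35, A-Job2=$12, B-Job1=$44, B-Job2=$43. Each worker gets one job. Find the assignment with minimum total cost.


Option 1: A->1 + B->2 = $35 + $43 = $78
Option 2: A->2 + B->1 = $12 + $44 = $56
Min cost = min($78, $56) = $56

$56


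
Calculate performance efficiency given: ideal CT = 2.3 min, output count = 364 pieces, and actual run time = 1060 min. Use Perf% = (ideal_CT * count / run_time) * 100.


Formula: Performance = (Ideal CT * Total Count) / Run Time * 100
Ideal output time = 2.3 * 364 = 837.2 min
Performance = 837.2 / 1060 * 100 = 79.0%

79.0%


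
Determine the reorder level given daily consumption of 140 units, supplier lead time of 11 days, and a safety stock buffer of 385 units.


Formula: ROP = (Daily Demand * Lead Time) + Safety Stock
Demand during lead time = 140 * 11 = 1540 units
ROP = 1540 + 385 = 1925 units

1925 units


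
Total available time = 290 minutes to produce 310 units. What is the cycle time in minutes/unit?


Formula: CT = Available Time / Number of Units
CT = 290 min / 310 units
CT = 0.94 min/unit

0.94 min/unit


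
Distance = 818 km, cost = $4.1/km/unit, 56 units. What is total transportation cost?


TC = dist * cost * units = 818 * 4.1 * 56 = $187812.80

$187812.80


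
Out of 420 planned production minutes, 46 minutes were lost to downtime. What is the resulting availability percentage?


Formula: Availability = (Planned Time - Downtime) / Planned Time * 100
Uptime = 420 - 46 = 374 min
Availability = 374 / 420 * 100 = 89.0%

89.0%


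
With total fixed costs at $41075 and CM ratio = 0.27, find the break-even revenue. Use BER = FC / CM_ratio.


Formula: BER = Fixed Costs / Contribution Margin Ratio
BER = $41075 / 0.27
BER = $152129.63 (to the nearest cent)

$152129.63


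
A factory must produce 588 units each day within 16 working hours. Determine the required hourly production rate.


Formula: Production Rate = Daily Demand / Available Hours
Rate = 588 units/day / 16 hours/day
Rate = 36.8 units/hour

36.8 units/hour


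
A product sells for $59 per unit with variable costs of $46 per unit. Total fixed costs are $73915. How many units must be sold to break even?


Formula: BEQ = Fixed Costs / (Price - Variable Cost)
Contribution margin = $59 - $46 = $13/unit
BEQ = ceil($73915 / $13/unit) = ceil(5685.77) = 5686 units

5686 units


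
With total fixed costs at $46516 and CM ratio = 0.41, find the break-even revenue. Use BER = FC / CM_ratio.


Formula: BER = Fixed Costs / Contribution Margin Ratio
BER = $46516 / 0.41
BER = $113453.66 (to the nearest cent)

$113453.66


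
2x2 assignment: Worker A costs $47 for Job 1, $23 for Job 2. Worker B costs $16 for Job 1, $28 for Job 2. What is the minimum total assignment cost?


Option 1: A->1 + B->2 = $47 + $28 = $75
Option 2: A->2 + B->1 = $23 + $16 = $39
Min cost = min($75, $39) = $39

$39


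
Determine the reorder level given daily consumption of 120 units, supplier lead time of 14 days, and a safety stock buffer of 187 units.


Formula: ROP = (Daily Demand * Lead Time) + Safety Stock
Demand during lead time = 120 * 14 = 1680 units
ROP = 1680 + 187 = 1867 units

1867 units


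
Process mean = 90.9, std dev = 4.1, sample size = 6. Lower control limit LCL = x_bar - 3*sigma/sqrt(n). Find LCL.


LCL = 90.9 - 3 * 4.1 / sqrt(6)

85.88


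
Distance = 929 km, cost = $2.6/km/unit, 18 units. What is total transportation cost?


TC = dist * cost * units = 929 * 2.6 * 18 = $43477.20

$43477.20


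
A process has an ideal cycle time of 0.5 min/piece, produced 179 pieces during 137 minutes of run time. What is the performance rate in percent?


Formula: Performance = (Ideal CT * Total Count) / Run Time * 100
Ideal output time = 0.5 * 179 = 89.5 min
Performance = 89.5 / 137 * 100 = 65.3%

65.3%


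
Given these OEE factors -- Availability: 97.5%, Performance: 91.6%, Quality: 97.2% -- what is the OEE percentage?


Formula: OEE = Availability * Performance * Quality / 10000
A * P = 97.5% * 91.6% / 100 = 89.31%
OEE = 89.31% * 97.2% / 100 = 86.8%

86.8%


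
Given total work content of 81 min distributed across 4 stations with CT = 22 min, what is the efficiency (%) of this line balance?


Formula: Efficiency = Sum of Task Times / (N_stations * CT) * 100
Total station capacity = 4 stations * 22 min = 88 min
Efficiency = 81 / 88 * 100 = 92.0%

92.0%


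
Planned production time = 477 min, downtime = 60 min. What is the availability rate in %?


Formula: Availability = (Planned Time - Downtime) / Planned Time * 100
Uptime = 477 - 60 = 417 min
Availability = 417 / 477 * 100 = 87.4%

87.4%


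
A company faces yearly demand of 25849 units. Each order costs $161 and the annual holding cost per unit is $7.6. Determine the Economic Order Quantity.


Formula: EOQ = sqrt(2 * D * S / H)
Numerator: 2 * 25849 * 161 = 8323378
2DS/H = 8323378 / 7.6 = 1095181.3
EOQ = sqrt(1095181.3) = 1046.5 units

1046.5 units


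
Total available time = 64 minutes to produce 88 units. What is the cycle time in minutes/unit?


Formula: CT = Available Time / Number of Units
CT = 64 min / 88 units
CT = 0.73 min/unit

0.73 min/unit


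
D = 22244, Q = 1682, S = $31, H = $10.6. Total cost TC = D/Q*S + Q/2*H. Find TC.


TC = 22244/1682 * 31 + 1682/2 * 10.6

$9324.57


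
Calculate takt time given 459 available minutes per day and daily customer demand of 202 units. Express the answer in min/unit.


Formula: Takt Time = Available Production Time / Customer Demand
Takt = 459 min/day / 202 units/day
Takt = 2.27 min/unit

2.27 min/unit


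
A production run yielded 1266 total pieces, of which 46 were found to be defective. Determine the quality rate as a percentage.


Formula: Quality Rate = Good Pieces / Total Pieces * 100
Good pieces = 1266 - 46 = 1220
QR = 1220 / 1266 * 100 = 96.4%

96.4%


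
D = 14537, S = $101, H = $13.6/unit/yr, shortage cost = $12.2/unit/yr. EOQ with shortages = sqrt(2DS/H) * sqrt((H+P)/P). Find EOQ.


Formula: EOQ* = sqrt(2DS/H) * sqrt((H+P)/P)
Base EOQ = sqrt(2*14537*101/13.6) = 464.67 units
Correction = sqrt((13.6+12.2)/12.2) = 1.45422
EOQ* = 464.67 * 1.45422 = 675.7 units

675.7 units


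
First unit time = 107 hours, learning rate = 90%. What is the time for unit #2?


Formula: T_n = T_1 * (learning_rate)^(log2(n)) where learning_rate = rate/100
Doublings = log2(2) = 1
T_n = 107 * 0.9^1
T_n = 107 * 0.9 = 96.3 hours

96.3 hours


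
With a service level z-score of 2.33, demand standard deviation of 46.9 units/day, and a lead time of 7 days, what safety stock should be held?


Formula: SS = z * sigma_d * sqrt(LT)
sqrt(LT) = sqrt(7) = 2.6458
SS = 2.33 * 46.9 * 2.6458
SS = 289.1 units

289.1 units


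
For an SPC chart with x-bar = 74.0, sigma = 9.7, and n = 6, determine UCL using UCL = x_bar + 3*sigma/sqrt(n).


UCL = 74.0 + 3 * 9.7 / sqrt(6)

85.88


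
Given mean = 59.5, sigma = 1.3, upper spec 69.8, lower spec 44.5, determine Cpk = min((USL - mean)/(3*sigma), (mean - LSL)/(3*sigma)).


Cpu = (69.8 - 59.5) / (3 * 1.3) = 2.64
Cpl = (59.5 - 44.5) / (3 * 1.3) = 3.85
Cpk = min(2.64, 3.85) = 2.64

2.64


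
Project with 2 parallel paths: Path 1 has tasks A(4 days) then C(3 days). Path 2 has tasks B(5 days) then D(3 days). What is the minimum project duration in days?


Path 1 = 4 + 3 = 7 days
Path 2 = 5 + 3 = 8 days
Duration = max(7, 8) = 8 days

8 days


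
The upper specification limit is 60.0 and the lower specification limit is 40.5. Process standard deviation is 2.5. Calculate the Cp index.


Cp = (60.0 - 40.5) / (6 * 2.5)

1.3


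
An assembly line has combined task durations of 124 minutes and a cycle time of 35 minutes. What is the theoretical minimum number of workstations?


Formula: N_min = ceil(Sum of Task Times / Cycle Time)
N_min = ceil(124 min / 35 min) = ceil(3.5429)
N_min = 4 stations

4


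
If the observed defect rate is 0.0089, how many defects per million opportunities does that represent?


DPMO = defect_rate * 1000000 = 0.0089 * 1000000

8900


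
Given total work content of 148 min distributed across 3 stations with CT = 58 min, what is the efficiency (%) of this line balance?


Formula: Efficiency = Sum of Task Times / (N_stations * CT) * 100
Total station capacity = 3 stations * 58 min = 174 min
Efficiency = 148 / 174 * 100 = 85.1%

85.1%


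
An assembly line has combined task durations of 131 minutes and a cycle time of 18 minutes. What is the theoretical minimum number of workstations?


Formula: N_min = ceil(Sum of Task Times / Cycle Time)
N_min = ceil(131 min / 18 min) = ceil(7.2778)
N_min = 8 stations

8


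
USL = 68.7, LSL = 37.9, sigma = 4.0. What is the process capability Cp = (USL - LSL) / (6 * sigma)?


Cp = (68.7 - 37.9) / (6 * 4.0)

1.28


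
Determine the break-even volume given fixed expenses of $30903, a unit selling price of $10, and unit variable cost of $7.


Formula: BEQ = Fixed Costs / (Price - Variable Cost)
Contribution margin = $10 - $7 = $3/unit
BEQ = ceil($30903 / $3/unit) = ceil(10301.0) = 10301 units

10301 units


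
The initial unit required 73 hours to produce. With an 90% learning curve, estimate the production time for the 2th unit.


Formula: T_n = T_1 * (learning_rate)^(log2(n)) where learning_rate = rate/100
Doublings = log2(2) = 1
T_n = 73 * 0.9^1
T_n = 73 * 0.9 = 65.7 hours

65.7 hours


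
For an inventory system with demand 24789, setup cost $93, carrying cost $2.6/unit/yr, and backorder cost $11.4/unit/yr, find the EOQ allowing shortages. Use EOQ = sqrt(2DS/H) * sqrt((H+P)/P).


Formula: EOQ* = sqrt(2DS/H) * sqrt((H+P)/P)
Base EOQ = sqrt(2*24789*93/2.6) = 1331.68 units
Correction = sqrt((2.6+11.4)/11.4) = 1.10818
EOQ* = 1331.68 * 1.10818 = 1475.7 units

1475.7 units


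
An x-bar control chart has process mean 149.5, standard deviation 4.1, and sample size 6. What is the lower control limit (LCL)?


LCL = 149.5 - 3 * 4.1 / sqrt(6)

144.48


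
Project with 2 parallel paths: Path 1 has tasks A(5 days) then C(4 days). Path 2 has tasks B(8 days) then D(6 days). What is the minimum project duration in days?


Path 1 = 5 + 4 = 9 days
Path 2 = 8 + 6 = 14 days
Duration = max(9, 14) = 14 days

14 days


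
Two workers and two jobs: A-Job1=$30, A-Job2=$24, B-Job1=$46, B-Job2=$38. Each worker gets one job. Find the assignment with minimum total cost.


Option 1: A->1 + B->2 = $30 + $38 = $68
Option 2: A->2 + B->1 = $24 + $46 = $70
Min cost = min($68, $70) = $68

$68


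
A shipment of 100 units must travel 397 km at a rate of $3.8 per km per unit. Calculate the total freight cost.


TC = dist * cost * units = 397 * 3.8 * 100 = $150860.00

$150860.00


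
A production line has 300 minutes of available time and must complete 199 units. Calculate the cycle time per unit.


Formula: CT = Available Time / Number of Units
CT = 300 min / 199 units
CT = 1.51 min/unit

1.51 min/unit


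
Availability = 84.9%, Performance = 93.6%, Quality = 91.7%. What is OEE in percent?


Formula: OEE = Availability * Performance * Quality / 10000
A * P = 84.9% * 93.6% / 100 = 79.47%
OEE = 79.47% * 91.7% / 100 = 72.9%

72.9%


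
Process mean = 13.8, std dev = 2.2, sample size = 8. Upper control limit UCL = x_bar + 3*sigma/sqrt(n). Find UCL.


UCL = 13.8 + 3 * 2.2 / sqrt(8)

16.13


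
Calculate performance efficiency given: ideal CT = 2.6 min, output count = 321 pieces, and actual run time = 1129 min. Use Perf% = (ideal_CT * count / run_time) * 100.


Formula: Performance = (Ideal CT * Total Count) / Run Time * 100
Ideal output time = 2.6 * 321 = 834.6 min
Performance = 834.6 / 1129 * 100 = 73.9%

73.9%


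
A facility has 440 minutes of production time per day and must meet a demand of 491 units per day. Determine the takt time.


Formula: Takt Time = Available Production Time / Customer Demand
Takt = 440 min/day / 491 units/day
Takt = 0.9 min/unit

0.9 min/unit


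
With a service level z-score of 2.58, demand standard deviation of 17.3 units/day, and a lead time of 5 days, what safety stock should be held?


Formula: SS = z * sigma_d * sqrt(LT)
sqrt(LT) = sqrt(5) = 2.2361
SS = 2.58 * 17.3 * 2.2361
SS = 99.8 units

99.8 units


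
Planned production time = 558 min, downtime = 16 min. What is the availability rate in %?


Formula: Availability = (Planned Time - Downtime) / Planned Time * 100
Uptime = 558 - 16 = 542 min
Availability = 542 / 558 * 100 = 97.1%

97.1%


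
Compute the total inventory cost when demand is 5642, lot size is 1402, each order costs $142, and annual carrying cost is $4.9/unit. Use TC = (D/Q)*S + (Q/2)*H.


TC = 5642/1402 * 142 + 1402/2 * 4.9

$4006.34


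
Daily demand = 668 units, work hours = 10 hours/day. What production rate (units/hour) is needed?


Formula: Production Rate = Daily Demand / Available Hours
Rate = 668 units/day / 10 hours/day
Rate = 66.8 units/hour

66.8 units/hour


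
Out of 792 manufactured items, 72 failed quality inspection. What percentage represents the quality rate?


Formula: Quality Rate = Good Pieces / Total Pieces * 100
Good pieces = 792 - 72 = 720
QR = 720 / 792 * 100 = 90.9%

90.9%


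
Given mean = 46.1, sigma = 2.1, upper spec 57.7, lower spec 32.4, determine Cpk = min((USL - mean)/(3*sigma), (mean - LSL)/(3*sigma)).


Cpu = (57.7 - 46.1) / (3 * 2.1) = 1.84
Cpl = (46.1 - 32.4) / (3 * 2.1) = 2.17
Cpk = min(1.84, 2.17) = 1.84

1.84


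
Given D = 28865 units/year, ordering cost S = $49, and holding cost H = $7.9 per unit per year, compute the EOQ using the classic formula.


Formula: EOQ = sqrt(2 * D * S / H)
Numerator: 2 * 28865 * 49 = 2828770
2DS/H = 2828770 / 7.9 = 358072.2
EOQ = sqrt(358072.2) = 598.4 units

598.4 units


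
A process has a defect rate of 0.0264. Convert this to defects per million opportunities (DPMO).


DPMO = defect_rate * 1000000 = 0.0264 * 1000000

26400


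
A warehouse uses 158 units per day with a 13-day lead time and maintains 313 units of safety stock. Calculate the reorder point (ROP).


Formula: ROP = (Daily Demand * Lead Time) + Safety Stock
Demand during lead time = 158 * 13 = 2054 units
ROP = 2054 + 313 = 2367 units

2367 units


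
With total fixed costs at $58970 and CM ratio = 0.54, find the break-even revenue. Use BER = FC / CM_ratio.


Formula: BER = Fixed Costs / Contribution Margin Ratio
BER = $58970 / 0.54
BER = $109203.70 (to the nearest cent)

$109203.70


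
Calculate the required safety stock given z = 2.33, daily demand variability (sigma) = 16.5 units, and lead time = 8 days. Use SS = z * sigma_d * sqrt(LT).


Formula: SS = z * sigma_d * sqrt(LT)
sqrt(LT) = sqrt(8) = 2.8284
SS = 2.33 * 16.5 * 2.8284
SS = 108.7 units

108.7 units


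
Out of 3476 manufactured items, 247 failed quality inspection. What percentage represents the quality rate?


Formula: Quality Rate = Good Pieces / Total Pieces * 100
Good pieces = 3476 - 247 = 3229
QR = 3229 / 3476 * 100 = 92.9%

92.9%


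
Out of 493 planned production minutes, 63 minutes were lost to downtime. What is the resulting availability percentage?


Formula: Availability = (Planned Time - Downtime) / Planned Time * 100
Uptime = 493 - 63 = 430 min
Availability = 430 / 493 * 100 = 87.2%

87.2%


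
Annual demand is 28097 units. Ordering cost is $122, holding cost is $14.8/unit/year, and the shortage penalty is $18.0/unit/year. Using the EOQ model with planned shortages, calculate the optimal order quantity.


Formula: EOQ* = sqrt(2DS/H) * sqrt((H+P)/P)
Base EOQ = sqrt(2*28097*122/14.8) = 680.6 units
Correction = sqrt((14.8+18.0)/18.0) = 1.3499
EOQ* = 680.6 * 1.3499 = 918.7 units

918.7 units


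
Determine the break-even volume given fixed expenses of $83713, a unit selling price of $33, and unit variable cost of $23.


Formula: BEQ = Fixed Costs / (Price - Variable Cost)
Contribution margin = $33 - $23 = $10/unit
BEQ = ceil($83713 / $10/unit) = ceil(8371.3) = 8372 units

8372 units


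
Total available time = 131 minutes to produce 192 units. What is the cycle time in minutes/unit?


Formula: CT = Available Time / Number of Units
CT = 131 min / 192 units
CT = 0.68 min/unit

0.68 min/unit


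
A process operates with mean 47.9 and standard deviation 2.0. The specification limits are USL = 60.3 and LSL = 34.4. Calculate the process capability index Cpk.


Cpu = (60.3 - 47.9) / (3 * 2.0) = 2.07
Cpl = (47.9 - 34.4) / (3 * 2.0) = 2.25
Cpk = min(2.07, 2.25) = 2.07

2.07


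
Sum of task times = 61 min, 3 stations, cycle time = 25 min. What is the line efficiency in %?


Formula: Efficiency = Sum of Task Times / (N_stations * CT) * 100
Total station capacity = 3 stations * 25 min = 75 min
Efficiency = 61 / 75 * 100 = 81.3%

81.3%


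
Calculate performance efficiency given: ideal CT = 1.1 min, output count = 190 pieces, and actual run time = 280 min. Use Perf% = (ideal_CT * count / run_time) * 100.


Formula: Performance = (Ideal CT * Total Count) / Run Time * 100
Ideal output time = 1.1 * 190 = 209.0 min
Performance = 209.0 / 280 * 100 = 74.6%

74.6%


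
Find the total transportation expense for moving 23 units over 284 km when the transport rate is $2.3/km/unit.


TC = dist * cost * units = 284 * 2.3 * 23 = $15023.60

$15023.60


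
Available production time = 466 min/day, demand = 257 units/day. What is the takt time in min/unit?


Formula: Takt Time = Available Production Time / Customer Demand
Takt = 466 min/day / 257 units/day
Takt = 1.81 min/unit

1.81 min/unit


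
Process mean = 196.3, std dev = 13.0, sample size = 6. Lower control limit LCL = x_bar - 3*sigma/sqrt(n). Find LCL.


LCL = 196.3 - 3 * 13.0 / sqrt(6)

180.38


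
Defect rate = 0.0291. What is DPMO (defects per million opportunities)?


DPMO = defect_rate * 1000000 = 0.0291 * 1000000

29100


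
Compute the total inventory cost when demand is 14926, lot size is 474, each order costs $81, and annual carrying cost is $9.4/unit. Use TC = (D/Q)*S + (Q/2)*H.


TC = 14926/474 * 81 + 474/2 * 9.4

$4778.45


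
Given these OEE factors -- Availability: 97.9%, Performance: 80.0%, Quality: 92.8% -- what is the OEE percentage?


Formula: OEE = Availability * Performance * Quality / 10000
A * P = 97.9% * 80.0% / 100 = 78.32%
OEE = 78.32% * 92.8% / 100 = 72.7%

72.7%


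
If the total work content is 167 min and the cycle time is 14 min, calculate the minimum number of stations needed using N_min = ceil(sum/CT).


Formula: N_min = ceil(Sum of Task Times / Cycle Time)
N_min = ceil(167 min / 14 min) = ceil(11.9286)
N_min = 12 stations

12


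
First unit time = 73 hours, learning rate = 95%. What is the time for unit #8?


Formula: T_n = T_1 * (learning_rate)^(log2(n)) where learning_rate = rate/100
Doublings = log2(8) = 3
T_n = 73 * 0.95^3
T_n = 73 * 0.8574 = 62.6 hours

62.6 hours


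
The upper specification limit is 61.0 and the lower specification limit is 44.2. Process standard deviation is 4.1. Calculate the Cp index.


Cp = (61.0 - 44.2) / (6 * 4.1)

0.68


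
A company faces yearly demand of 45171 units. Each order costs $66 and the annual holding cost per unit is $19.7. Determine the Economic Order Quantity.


Formula: EOQ = sqrt(2 * D * S / H)
Numerator: 2 * 45171 * 66 = 5962572
2DS/H = 5962572 / 19.7 = 302668.6
EOQ = sqrt(302668.6) = 550.2 units

550.2 units


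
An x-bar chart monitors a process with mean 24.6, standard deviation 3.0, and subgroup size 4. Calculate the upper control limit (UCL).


UCL = 24.6 + 3 * 3.0 / sqrt(4)

29.1


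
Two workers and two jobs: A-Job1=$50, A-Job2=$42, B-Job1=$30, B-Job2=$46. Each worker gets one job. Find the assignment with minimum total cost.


Option 1: A->1 + B->2 = $50 + $46 = $96
Option 2: A->2 + B->1 = $42 + $30 = $72
Min cost = min($96, $72) = $72

$72


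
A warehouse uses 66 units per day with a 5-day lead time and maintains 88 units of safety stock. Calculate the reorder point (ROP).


Formula: ROP = (Daily Demand * Lead Time) + Safety Stock
Demand during lead time = 66 * 5 = 330 units
ROP = 330 + 88 = 418 units

418 units


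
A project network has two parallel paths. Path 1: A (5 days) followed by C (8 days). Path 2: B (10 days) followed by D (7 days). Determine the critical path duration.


Path 1 = 5 + 8 = 13 days
Path 2 = 10 + 7 = 17 days
Duration = max(13, 17) = 17 days

17 days


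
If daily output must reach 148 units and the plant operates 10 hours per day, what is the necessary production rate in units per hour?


Formula: Production Rate = Daily Demand / Available Hours
Rate = 148 units/day / 10 hours/day
Rate = 14.8 units/hour

14.8 units/hour


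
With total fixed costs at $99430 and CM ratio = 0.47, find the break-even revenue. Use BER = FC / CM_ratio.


Formula: BER = Fixed Costs / Contribution Margin Ratio
BER = $99430 / 0.47
BER = $211553.19 (to the nearest cent)

$211553.19


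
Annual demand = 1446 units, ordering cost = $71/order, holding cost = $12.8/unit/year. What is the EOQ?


Formula: EOQ = sqrt(2 * D * S / H)
Numerator: 2 * 1446 * 71 = 205332
2DS/H = 205332 / 12.8 = 16041.6
EOQ = sqrt(16041.6) = 126.7 units

126.7 units


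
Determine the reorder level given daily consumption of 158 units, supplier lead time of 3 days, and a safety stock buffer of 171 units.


Formula: ROP = (Daily Demand * Lead Time) + Safety Stock
Demand during lead time = 158 * 3 = 474 units
ROP = 474 + 171 = 645 units

645 units


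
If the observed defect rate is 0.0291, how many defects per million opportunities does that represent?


DPMO = defect_rate * 1000000 = 0.0291 * 1000000

29100


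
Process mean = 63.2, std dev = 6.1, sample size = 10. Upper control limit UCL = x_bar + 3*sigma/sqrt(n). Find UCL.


UCL = 63.2 + 3 * 6.1 / sqrt(10)

68.99


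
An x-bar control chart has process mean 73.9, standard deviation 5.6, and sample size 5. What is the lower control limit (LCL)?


LCL = 73.9 - 3 * 5.6 / sqrt(5)

66.39


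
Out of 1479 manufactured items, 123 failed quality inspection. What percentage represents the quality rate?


Formula: Quality Rate = Good Pieces / Total Pieces * 100
Good pieces = 1479 - 123 = 1356
QR = 1356 / 1479 * 100 = 91.7%

91.7%


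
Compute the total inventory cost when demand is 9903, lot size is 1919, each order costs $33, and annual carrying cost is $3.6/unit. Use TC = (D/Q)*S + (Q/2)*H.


TC = 9903/1919 * 33 + 1919/2 * 3.6

$3624.50


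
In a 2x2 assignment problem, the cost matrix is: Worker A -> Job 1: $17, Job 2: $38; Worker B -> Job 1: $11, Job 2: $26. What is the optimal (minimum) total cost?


Option 1: A->1 + B->2 = $17 + $26 = $43
Option 2: A->2 + B->1 = $38 + $11 = $49
Min cost = min($43, $49) = $43

$43


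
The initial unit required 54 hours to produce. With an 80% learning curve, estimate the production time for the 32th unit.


Formula: T_n = T_1 * (learning_rate)^(log2(n)) where learning_rate = rate/100
Doublings = log2(32) = 5
T_n = 54 * 0.8^5
T_n = 54 * 0.3277 = 17.7 hours

17.7 hours


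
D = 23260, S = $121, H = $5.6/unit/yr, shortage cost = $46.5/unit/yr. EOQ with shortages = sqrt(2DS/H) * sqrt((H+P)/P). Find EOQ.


Formula: EOQ* = sqrt(2DS/H) * sqrt((H+P)/P)
Base EOQ = sqrt(2*23260*121/5.6) = 1002.58 units
Correction = sqrt((5.6+46.5)/46.5) = 1.0585
EOQ* = 1002.58 * 1.0585 = 1061.2 units

1061.2 units


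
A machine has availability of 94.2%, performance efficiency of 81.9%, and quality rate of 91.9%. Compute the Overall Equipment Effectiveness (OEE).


Formula: OEE = Availability * Performance * Quality / 10000
A * P = 94.2% * 81.9% / 100 = 77.15%
OEE = 77.15% * 91.9% / 100 = 70.9%

70.9%


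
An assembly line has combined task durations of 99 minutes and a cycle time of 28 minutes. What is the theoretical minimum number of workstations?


Formula: N_min = ceil(Sum of Task Times / Cycle Time)
N_min = ceil(99 min / 28 min) = ceil(3.5357)
N_min = 4 stations

4


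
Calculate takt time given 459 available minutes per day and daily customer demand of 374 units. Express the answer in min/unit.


Formula: Takt Time = Available Production Time / Customer Demand
Takt = 459 min/day / 374 units/day
Takt = 1.23 min/unit

1.23 min/unit


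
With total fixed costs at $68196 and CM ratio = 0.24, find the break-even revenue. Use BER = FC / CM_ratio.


Formula: BER = Fixed Costs / Contribution Margin Ratio
BER = $68196 / 0.24
BER = $284150.00 (to the nearest cent)

$284150.00


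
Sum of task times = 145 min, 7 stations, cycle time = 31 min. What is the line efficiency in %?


Formula: Efficiency = Sum of Task Times / (N_stations * CT) * 100
Total station capacity = 7 stations * 31 min = 217 min
Efficiency = 145 / 217 * 100 = 66.8%

66.8%


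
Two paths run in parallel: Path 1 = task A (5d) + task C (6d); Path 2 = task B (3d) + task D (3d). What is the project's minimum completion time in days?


Path 1 = 5 + 6 = 11 days
Path 2 = 3 + 3 = 6 days
Duration = max(11, 6) = 11 days

11 days


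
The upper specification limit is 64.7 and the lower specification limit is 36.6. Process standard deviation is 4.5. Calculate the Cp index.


Cp = (64.7 - 36.6) / (6 * 4.5)

1.04


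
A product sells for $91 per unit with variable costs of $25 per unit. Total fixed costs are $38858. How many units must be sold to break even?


Formula: BEQ = Fixed Costs / (Price - Variable Cost)
Contribution margin = $91 - $25 = $66/unit
BEQ = ceil($38858 / $66/unit) = ceil(588.76) = 589 units

589 units


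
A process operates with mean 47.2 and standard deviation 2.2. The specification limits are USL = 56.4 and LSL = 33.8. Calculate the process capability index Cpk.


Cpu = (56.4 - 47.2) / (3 * 2.2) = 1.39
Cpl = (47.2 - 33.8) / (3 * 2.2) = 2.03
Cpk = min(1.39, 2.03) = 1.39

1.39


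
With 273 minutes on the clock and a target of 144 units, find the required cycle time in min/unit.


Formula: CT = Available Time / Number of Units
CT = 273 min / 144 units
CT = 1.9 min/unit

1.9 min/unit


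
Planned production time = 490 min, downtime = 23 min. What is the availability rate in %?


Formula: Availability = (Planned Time - Downtime) / Planned Time * 100
Uptime = 490 - 23 = 467 min
Availability = 467 / 490 * 100 = 95.3%

95.3%


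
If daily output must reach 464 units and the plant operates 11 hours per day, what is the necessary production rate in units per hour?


Formula: Production Rate = Daily Demand / Available Hours
Rate = 464 units/day / 11 hours/day
Rate = 42.2 units/hour

42.2 units/hour


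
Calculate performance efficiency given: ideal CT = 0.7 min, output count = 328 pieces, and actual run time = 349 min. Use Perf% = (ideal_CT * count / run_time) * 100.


Formula: Performance = (Ideal CT * Total Count) / Run Time * 100
Ideal output time = 0.7 * 328 = 229.6 min
Performance = 229.6 / 349 * 100 = 65.8%

65.8%


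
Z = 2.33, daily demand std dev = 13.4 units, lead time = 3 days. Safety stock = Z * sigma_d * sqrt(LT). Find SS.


Formula: SS = z * sigma_d * sqrt(LT)
sqrt(LT) = sqrt(3) = 1.7321
SS = 2.33 * 13.4 * 1.7321
SS = 54.1 units

54.1 units


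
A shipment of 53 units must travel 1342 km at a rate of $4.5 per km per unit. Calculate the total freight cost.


TC = dist * cost * units = 1342 * 4.5 * 53 = $320067.00

$320067.00


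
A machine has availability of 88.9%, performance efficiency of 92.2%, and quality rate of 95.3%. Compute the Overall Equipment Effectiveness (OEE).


Formula: OEE = Availability * Performance * Quality / 10000
A * P = 88.9% * 92.2% / 100 = 81.97%
OEE = 81.97% * 95.3% / 100 = 78.1%

78.1%


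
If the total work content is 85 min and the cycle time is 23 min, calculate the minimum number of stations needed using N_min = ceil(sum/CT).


Formula: N_min = ceil(Sum of Task Times / Cycle Time)
N_min = ceil(85 min / 23 min) = ceil(3.6957)
N_min = 4 stations

4


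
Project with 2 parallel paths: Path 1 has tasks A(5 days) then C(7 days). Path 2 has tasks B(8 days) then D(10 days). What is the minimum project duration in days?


Path 1 = 5 + 7 = 12 days
Path 2 = 8 + 10 = 18 days
Duration = max(12, 18) = 18 days

18 days


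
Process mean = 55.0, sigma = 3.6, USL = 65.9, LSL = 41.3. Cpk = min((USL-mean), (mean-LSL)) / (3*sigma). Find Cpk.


Cpu = (65.9 - 55.0) / (3 * 3.6) = 1.01
Cpl = (55.0 - 41.3) / (3 * 3.6) = 1.27
Cpk = min(1.01, 1.27) = 1.01

1.01


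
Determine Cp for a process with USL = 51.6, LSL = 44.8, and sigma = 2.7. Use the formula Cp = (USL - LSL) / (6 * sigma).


Cp = (51.6 - 44.8) / (6 * 2.7)

0.42


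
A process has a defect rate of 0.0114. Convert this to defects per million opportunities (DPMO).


DPMO = defect_rate * 1000000 = 0.0114 * 1000000

11400


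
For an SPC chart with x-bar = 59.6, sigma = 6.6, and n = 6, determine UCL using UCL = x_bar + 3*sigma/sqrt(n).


UCL = 59.6 + 3 * 6.6 / sqrt(6)

67.68


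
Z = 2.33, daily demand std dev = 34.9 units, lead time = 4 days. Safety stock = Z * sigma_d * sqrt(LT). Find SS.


Formula: SS = z * sigma_d * sqrt(LT)
sqrt(LT) = sqrt(4) = 2.0
SS = 2.33 * 34.9 * 2.0
SS = 162.6 units

162.6 units


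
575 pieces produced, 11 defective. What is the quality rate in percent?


Formula: Quality Rate = Good Pieces / Total Pieces * 100
Good pieces = 575 - 11 = 564
QR = 564 / 575 * 100 = 98.1%

98.1%


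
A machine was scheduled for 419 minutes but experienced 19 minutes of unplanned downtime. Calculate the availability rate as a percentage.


Formula: Availability = (Planned Time - Downtime) / Planned Time * 100
Uptime = 419 - 19 = 400 min
Availability = 400 / 419 * 100 = 95.5%

95.5%


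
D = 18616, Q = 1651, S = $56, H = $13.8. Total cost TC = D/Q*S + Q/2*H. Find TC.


TC = 18616/1651 * 56 + 1651/2 * 13.8

$12023.33


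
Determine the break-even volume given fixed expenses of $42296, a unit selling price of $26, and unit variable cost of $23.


Formula: BEQ = Fixed Costs / (Price - Variable Cost)
Contribution margin = $26 - $23 = $3/unit
BEQ = ceil($42296 / $3/unit) = ceil(14098.67) = 14099 units

14099 units


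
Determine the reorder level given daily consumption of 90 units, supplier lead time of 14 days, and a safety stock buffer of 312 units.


Formula: ROP = (Daily Demand * Lead Time) + Safety Stock
Demand during lead time = 90 * 14 = 1260 units
ROP = 1260 + 312 = 1572 units

1572 units


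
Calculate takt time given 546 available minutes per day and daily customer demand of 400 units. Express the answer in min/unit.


Formula: Takt Time = Available Production Time / Customer Demand
Takt = 546 min/day / 400 units/day
Takt = 1.37 min/unit

1.37 min/unit


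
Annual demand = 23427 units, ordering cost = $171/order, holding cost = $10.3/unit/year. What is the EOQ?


Formula: EOQ = sqrt(2 * D * S / H)
Numerator: 2 * 23427 * 171 = 8012034
2DS/H = 8012034 / 10.3 = 777867.4
EOQ = sqrt(777867.4) = 882.0 units

882.0 units


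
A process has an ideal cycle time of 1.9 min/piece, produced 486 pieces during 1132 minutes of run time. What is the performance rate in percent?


Formula: Performance = (Ideal CT * Total Count) / Run Time * 100
Ideal output time = 1.9 * 486 = 923.4 min
Performance = 923.4 / 1132 * 100 = 81.6%

81.6%


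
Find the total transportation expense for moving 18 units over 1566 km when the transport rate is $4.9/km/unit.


TC = dist * cost * units = 1566 * 4.9 * 18 = $138121.20

$138121.20


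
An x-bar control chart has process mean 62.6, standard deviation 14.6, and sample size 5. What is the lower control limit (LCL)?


LCL = 62.6 - 3 * 14.6 / sqrt(5)

43.01


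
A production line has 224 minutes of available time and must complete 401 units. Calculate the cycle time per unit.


Formula: CT = Available Time / Number of Units
CT = 224 min / 401 units
CT = 0.56 min/unit

0.56 min/unit


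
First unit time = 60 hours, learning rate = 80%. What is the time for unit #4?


Formula: T_n = T_1 * (learning_rate)^(log2(n)) where learning_rate = rate/100
Doublings = log2(4) = 2
T_n = 60 * 0.8^2
T_n = 60 * 0.64 = 38.4 hours

38.4 hours


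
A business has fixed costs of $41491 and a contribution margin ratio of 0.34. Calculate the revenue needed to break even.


Formula: BER = Fixed Costs / Contribution Margin Ratio
BER = $41491 / 0.34
BER = $122032.35 (to the nearest cent)

$122032.35


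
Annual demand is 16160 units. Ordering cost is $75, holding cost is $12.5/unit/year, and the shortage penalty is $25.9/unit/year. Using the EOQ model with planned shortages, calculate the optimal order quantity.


Formula: EOQ* = sqrt(2DS/H) * sqrt((H+P)/P)
Base EOQ = sqrt(2*16160*75/12.5) = 440.36 units
Correction = sqrt((12.5+25.9)/25.9) = 1.21763
EOQ* = 440.36 * 1.21763 = 536.2 units

536.2 units


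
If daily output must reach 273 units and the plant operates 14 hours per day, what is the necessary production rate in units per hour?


Formula: Production Rate = Daily Demand / Available Hours
Rate = 273 units/day / 14 hours/day
Rate = 19.5 units/hour

19.5 units/hour


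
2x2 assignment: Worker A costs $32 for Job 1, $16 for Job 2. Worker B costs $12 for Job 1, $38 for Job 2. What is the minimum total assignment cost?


Option 1: A->1 + B->2 = $32 + $38 = $70
Option 2: A->2 + B->1 = $16 + $12 = $28
Min cost = min($70, $28) = $28

$28


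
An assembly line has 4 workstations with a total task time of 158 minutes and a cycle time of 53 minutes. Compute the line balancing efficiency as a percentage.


Formula: Efficiency = Sum of Task Times / (N_stations * CT) * 100
Total station capacity = 4 stations * 53 min = 212 min
Efficiency = 158 / 212 * 100 = 74.5%

74.5%


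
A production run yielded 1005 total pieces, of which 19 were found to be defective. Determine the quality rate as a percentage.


Formula: Quality Rate = Good Pieces / Total Pieces * 100
Good pieces = 1005 - 19 = 986
QR = 986 / 1005 * 100 = 98.1%

98.1%


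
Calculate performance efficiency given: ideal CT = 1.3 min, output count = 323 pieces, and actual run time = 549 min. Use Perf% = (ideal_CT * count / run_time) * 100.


Formula: Performance = (Ideal CT * Total Count) / Run Time * 100
Ideal output time = 1.3 * 323 = 419.9 min
Performance = 419.9 / 549 * 100 = 76.5%

76.5%


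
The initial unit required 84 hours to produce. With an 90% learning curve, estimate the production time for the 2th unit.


Formula: T_n = T_1 * (learning_rate)^(log2(n)) where learning_rate = rate/100
Doublings = log2(2) = 1
T_n = 84 * 0.9^1
T_n = 84 * 0.9 = 75.6 hours

75.6 hours


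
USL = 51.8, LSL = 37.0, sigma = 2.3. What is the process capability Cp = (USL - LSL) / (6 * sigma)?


Cp = (51.8 - 37.0) / (6 * 2.3)

1.07


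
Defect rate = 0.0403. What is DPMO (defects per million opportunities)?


DPMO = defect_rate * 1000000 = 0.0403 * 1000000

40300


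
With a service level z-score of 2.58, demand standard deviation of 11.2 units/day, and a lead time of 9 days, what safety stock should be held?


Formula: SS = z * sigma_d * sqrt(LT)
sqrt(LT) = sqrt(9) = 3.0
SS = 2.58 * 11.2 * 3.0
SS = 86.7 units

86.7 units


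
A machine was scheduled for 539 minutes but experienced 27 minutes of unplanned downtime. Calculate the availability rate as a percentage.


Formula: Availability = (Planned Time - Downtime) / Planned Time * 100
Uptime = 539 - 27 = 512 min
Availability = 512 / 539 * 100 = 95.0%

95.0%
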